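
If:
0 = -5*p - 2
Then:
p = -2/5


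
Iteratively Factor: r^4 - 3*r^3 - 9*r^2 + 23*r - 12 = (r + 3)*(r^3 - 6*r^2 + 9*r - 4) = (r - 1)*(r + 3)*(r^2 - 5*r + 4) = (r - 1)^2*(r + 3)*(r - 4)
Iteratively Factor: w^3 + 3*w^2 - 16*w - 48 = (w - 4)*(w^2 + 7*w + 12) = (w - 4)*(w + 3)*(w + 4)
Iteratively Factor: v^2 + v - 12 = (v - 3)*(v + 4)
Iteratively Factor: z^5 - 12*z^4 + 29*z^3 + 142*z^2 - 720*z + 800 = (z - 5)*(z^4 - 7*z^3 - 6*z^2 + 112*z - 160) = (z - 5)*(z + 4)*(z^3 - 11*z^2 + 38*z - 40) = (z - 5)^2*(z + 4)*(z^2 - 6*z + 8) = (z - 5)^2*(z - 2)*(z + 4)*(z - 4)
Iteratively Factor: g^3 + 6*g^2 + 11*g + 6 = (g + 1)*(g^2 + 5*g + 6) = (g + 1)*(g + 3)*(g + 2)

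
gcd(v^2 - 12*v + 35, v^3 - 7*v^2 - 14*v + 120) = v - 5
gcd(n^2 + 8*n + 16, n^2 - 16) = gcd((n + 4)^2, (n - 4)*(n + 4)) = n + 4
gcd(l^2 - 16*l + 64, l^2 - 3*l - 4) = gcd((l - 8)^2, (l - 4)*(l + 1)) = 1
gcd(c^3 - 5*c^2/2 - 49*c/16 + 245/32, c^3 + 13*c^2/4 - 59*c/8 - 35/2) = c^2 - 3*c/4 - 35/8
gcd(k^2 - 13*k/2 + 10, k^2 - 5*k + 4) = k - 4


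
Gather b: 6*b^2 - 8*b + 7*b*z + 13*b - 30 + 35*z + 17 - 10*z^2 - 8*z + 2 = 6*b^2 + b*(7*z + 5) - 10*z^2 + 27*z - 11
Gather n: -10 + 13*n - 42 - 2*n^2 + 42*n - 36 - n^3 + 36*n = -n^3 - 2*n^2 + 91*n - 88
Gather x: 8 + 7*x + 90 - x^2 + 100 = -x^2 + 7*x + 198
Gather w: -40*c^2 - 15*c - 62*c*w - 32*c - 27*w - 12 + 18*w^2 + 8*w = -40*c^2 - 47*c + 18*w^2 + w*(-62*c - 19) - 12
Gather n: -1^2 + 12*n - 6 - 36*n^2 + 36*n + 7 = -36*n^2 + 48*n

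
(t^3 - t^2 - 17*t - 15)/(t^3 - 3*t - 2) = (t^2 - 2*t - 15)/(t^2 - t - 2)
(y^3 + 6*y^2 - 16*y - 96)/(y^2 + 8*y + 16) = (y^2 + 2*y - 24)/(y + 4)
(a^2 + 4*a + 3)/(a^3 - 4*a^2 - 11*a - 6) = (a + 3)/(a^2 - 5*a - 6)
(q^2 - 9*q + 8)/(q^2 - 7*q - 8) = (q - 1)/(q + 1)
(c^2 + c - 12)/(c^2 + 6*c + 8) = (c - 3)/(c + 2)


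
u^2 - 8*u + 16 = (u - 4)^2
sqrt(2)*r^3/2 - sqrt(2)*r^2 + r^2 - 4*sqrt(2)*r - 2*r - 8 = (r - 4)*(r + 2)*(sqrt(2)*r/2 + 1)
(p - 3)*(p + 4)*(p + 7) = p^3 + 8*p^2 - 5*p - 84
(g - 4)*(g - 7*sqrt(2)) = g^2 - 7*sqrt(2)*g - 4*g + 28*sqrt(2)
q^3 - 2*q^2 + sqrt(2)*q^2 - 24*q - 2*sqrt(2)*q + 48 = (q - 2)*(q - 3*sqrt(2))*(q + 4*sqrt(2))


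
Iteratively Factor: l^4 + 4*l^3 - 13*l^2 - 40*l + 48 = (l - 3)*(l^3 + 7*l^2 + 8*l - 16) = (l - 3)*(l + 4)*(l^2 + 3*l - 4) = (l - 3)*(l + 4)^2*(l - 1)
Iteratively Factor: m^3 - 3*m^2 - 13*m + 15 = (m - 5)*(m^2 + 2*m - 3) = (m - 5)*(m + 3)*(m - 1)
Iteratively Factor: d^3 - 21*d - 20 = (d + 4)*(d^2 - 4*d - 5) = (d + 1)*(d + 4)*(d - 5)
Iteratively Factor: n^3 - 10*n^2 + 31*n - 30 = (n - 5)*(n^2 - 5*n + 6) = (n - 5)*(n - 2)*(n - 3)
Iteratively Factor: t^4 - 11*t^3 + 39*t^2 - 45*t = (t - 3)*(t^3 - 8*t^2 + 15*t) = (t - 5)*(t - 3)*(t^2 - 3*t) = (t - 5)*(t - 3)^2*(t)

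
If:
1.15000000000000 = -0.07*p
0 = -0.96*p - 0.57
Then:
No Solution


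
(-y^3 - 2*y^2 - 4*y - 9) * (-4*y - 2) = 4*y^4 + 10*y^3 + 20*y^2 + 44*y + 18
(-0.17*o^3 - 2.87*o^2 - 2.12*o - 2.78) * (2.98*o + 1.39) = -0.5066*o^4 - 8.7889*o^3 - 10.3069*o^2 - 11.2312*o - 3.8642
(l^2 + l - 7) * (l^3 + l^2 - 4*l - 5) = l^5 + 2*l^4 - 10*l^3 - 16*l^2 + 23*l + 35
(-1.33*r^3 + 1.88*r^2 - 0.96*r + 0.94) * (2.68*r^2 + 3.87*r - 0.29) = -3.5644*r^5 - 0.1087*r^4 + 5.0885*r^3 - 1.7412*r^2 + 3.9162*r - 0.2726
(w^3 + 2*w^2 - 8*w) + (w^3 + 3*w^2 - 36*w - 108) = 2*w^3 + 5*w^2 - 44*w - 108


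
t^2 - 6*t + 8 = (t - 4)*(t - 2)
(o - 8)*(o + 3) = o^2 - 5*o - 24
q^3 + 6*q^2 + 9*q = q*(q + 3)^2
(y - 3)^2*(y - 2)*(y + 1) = y^4 - 7*y^3 + 13*y^2 + 3*y - 18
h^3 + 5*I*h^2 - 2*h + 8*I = (h - I)*(h + 2*I)*(h + 4*I)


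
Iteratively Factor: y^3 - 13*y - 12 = (y - 4)*(y^2 + 4*y + 3) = (y - 4)*(y + 1)*(y + 3)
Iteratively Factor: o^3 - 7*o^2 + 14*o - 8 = (o - 2)*(o^2 - 5*o + 4) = (o - 4)*(o - 2)*(o - 1)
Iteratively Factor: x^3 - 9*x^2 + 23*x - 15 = (x - 5)*(x^2 - 4*x + 3) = (x - 5)*(x - 1)*(x - 3)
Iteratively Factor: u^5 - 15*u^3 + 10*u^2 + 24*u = (u - 3)*(u^4 + 3*u^3 - 6*u^2 - 8*u) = (u - 3)*(u + 1)*(u^3 + 2*u^2 - 8*u) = u*(u - 3)*(u + 1)*(u^2 + 2*u - 8) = u*(u - 3)*(u + 1)*(u + 4)*(u - 2)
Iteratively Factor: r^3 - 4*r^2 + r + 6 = (r - 2)*(r^2 - 2*r - 3) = (r - 3)*(r - 2)*(r + 1)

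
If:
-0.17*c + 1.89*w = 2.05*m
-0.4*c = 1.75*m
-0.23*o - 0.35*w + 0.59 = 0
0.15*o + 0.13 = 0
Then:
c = -14.28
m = 3.26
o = -0.87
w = 2.26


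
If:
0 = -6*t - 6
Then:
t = -1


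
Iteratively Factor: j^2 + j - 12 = (j + 4)*(j - 3)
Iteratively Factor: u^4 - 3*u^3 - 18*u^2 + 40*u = (u - 5)*(u^3 + 2*u^2 - 8*u) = u*(u - 5)*(u^2 + 2*u - 8) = u*(u - 5)*(u + 4)*(u - 2)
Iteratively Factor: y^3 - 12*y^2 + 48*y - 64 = (y - 4)*(y^2 - 8*y + 16) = (y - 4)^2*(y - 4)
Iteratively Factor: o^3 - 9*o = (o - 3)*(o^2 + 3*o) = (o - 3)*(o + 3)*(o)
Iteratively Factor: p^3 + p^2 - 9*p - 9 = (p + 3)*(p^2 - 2*p - 3) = (p - 3)*(p + 3)*(p + 1)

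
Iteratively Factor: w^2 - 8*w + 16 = (w - 4)*(w - 4)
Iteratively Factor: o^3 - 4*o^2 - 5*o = (o)*(o^2 - 4*o - 5) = o*(o - 5)*(o + 1)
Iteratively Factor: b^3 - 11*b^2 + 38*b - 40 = (b - 5)*(b^2 - 6*b + 8) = (b - 5)*(b - 2)*(b - 4)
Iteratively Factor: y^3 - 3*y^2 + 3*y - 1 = (y - 1)*(y^2 - 2*y + 1) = (y - 1)^2*(y - 1)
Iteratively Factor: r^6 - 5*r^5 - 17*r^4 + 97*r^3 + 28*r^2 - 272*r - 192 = (r - 4)*(r^5 - r^4 - 21*r^3 + 13*r^2 + 80*r + 48) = (r - 4)*(r + 1)*(r^4 - 2*r^3 - 19*r^2 + 32*r + 48) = (r - 4)*(r + 1)*(r + 4)*(r^3 - 6*r^2 + 5*r + 12) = (r - 4)^2*(r + 1)*(r + 4)*(r^2 - 2*r - 3) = (r - 4)^2*(r - 3)*(r + 1)*(r + 4)*(r + 1)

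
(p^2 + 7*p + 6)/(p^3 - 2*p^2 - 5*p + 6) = (p^2 + 7*p + 6)/(p^3 - 2*p^2 - 5*p + 6)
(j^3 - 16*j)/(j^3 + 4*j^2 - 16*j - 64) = j/(j + 4)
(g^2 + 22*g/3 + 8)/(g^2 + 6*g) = (g + 4/3)/g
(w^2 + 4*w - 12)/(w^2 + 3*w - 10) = (w + 6)/(w + 5)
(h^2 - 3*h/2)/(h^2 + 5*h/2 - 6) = h/(h + 4)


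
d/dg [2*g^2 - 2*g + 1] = 4*g - 2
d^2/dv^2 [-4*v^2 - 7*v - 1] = -8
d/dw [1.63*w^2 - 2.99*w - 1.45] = 3.26*w - 2.99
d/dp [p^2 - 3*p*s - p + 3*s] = 2*p - 3*s - 1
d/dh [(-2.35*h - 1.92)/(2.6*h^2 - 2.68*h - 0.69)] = (6.11*h^2 + 9.984*h - 3.5241)/(6.76*h^4 - 13.936*h^3 + 3.5944*h^2 + 3.6984*h + 0.4761)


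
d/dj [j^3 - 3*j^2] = 3*j*(j - 2)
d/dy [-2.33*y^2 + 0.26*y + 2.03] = 0.26 - 4.66*y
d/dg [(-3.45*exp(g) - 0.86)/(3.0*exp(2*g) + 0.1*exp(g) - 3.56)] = (10.35*exp(2*g) + 5.16*exp(g) + 12.368)*exp(g)/(9.0*exp(4*g) + 0.6*exp(3*g) - 21.35*exp(2*g) - 0.712*exp(g) + 12.6736)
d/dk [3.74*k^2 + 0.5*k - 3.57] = 7.48*k + 0.5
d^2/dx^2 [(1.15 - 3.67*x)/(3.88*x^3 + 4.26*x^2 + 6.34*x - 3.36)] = (-331.497888*x^5 - 156.213456*x^4 + 351.484664*x^3 - 279.187752*x^2 - 38.873592*x - 30.988456)/(58.411072*x^9 + 192.395232*x^8 + 497.572752*x^7 + 554.315976*x^6 + 479.823528*x^5 - 165.147912*x^4 - 158.238296*x^3 - 260.89056*x^2 + 214.728192*x - 37.933056)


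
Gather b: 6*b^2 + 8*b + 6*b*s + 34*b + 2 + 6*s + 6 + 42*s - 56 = 6*b^2 + b*(6*s + 42) + 48*s - 48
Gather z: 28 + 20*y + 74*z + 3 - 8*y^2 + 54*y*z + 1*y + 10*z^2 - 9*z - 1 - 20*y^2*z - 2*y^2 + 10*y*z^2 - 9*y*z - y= -10*y^2 + 20*y + z^2*(10*y + 10) + z*(-20*y^2 + 45*y + 65) + 30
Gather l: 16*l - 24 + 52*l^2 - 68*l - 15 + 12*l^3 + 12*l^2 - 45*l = 12*l^3 + 64*l^2 - 97*l - 39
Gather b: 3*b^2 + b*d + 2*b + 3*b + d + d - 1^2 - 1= 3*b^2 + b*(d + 5) + 2*d - 2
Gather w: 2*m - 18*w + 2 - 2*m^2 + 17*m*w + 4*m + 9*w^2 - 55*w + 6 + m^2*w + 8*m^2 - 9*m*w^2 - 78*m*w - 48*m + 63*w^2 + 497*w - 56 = 6*m^2 - 42*m + w^2*(72 - 9*m) + w*(m^2 - 61*m + 424) - 48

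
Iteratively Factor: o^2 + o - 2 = (o - 1)*(o + 2)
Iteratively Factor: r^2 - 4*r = (r)*(r - 4)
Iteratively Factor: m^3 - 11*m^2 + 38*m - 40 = (m - 2)*(m^2 - 9*m + 20) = (m - 5)*(m - 2)*(m - 4)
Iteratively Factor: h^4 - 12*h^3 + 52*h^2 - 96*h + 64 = (h - 2)*(h^3 - 10*h^2 + 32*h - 32) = (h - 4)*(h - 2)*(h^2 - 6*h + 8) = (h - 4)*(h - 2)^2*(h - 4)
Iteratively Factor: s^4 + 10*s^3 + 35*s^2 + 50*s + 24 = (s + 4)*(s^3 + 6*s^2 + 11*s + 6) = (s + 2)*(s + 4)*(s^2 + 4*s + 3) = (s + 2)*(s + 3)*(s + 4)*(s + 1)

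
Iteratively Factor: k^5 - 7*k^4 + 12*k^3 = (k)*(k^4 - 7*k^3 + 12*k^2) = k^2*(k^3 - 7*k^2 + 12*k) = k^2*(k - 3)*(k^2 - 4*k) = k^3*(k - 3)*(k - 4)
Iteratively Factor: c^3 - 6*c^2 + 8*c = (c - 2)*(c^2 - 4*c) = c*(c - 2)*(c - 4)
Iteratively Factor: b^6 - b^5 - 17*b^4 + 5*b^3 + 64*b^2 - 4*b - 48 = (b + 3)*(b^5 - 4*b^4 - 5*b^3 + 20*b^2 + 4*b - 16) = (b + 2)*(b + 3)*(b^4 - 6*b^3 + 7*b^2 + 6*b - 8) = (b + 1)*(b + 2)*(b + 3)*(b^3 - 7*b^2 + 14*b - 8) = (b - 4)*(b + 1)*(b + 2)*(b + 3)*(b^2 - 3*b + 2) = (b - 4)*(b - 1)*(b + 1)*(b + 2)*(b + 3)*(b - 2)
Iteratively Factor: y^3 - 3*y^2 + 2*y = (y - 2)*(y^2 - y) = y*(y - 2)*(y - 1)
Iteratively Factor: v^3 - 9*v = (v + 3)*(v^2 - 3*v) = (v - 3)*(v + 3)*(v)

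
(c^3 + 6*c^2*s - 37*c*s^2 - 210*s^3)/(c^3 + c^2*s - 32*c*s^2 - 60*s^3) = (c + 7*s)/(c + 2*s)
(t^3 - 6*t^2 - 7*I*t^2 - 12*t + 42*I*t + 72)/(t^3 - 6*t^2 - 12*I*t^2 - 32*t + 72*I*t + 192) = (t - 3*I)/(t - 8*I)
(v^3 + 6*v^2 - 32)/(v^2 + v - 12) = (v^2 + 2*v - 8)/(v - 3)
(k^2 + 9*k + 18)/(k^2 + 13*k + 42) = (k + 3)/(k + 7)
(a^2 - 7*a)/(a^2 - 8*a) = (a - 7)/(a - 8)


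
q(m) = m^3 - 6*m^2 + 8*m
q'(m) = 3*m^2 - 12*m + 8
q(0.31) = 1.93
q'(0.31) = 4.57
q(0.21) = 1.42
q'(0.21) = 5.61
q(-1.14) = -18.40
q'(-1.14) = 25.58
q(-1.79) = -39.28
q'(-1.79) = 39.09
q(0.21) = 1.42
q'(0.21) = 5.61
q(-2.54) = -75.42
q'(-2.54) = 57.83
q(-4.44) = -241.33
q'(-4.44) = 120.42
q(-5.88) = -457.78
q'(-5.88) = 182.28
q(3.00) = -3.00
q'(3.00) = -1.00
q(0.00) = 0.00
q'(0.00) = 8.00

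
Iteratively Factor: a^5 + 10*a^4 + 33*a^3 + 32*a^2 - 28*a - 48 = (a - 1)*(a^4 + 11*a^3 + 44*a^2 + 76*a + 48) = (a - 1)*(a + 2)*(a^3 + 9*a^2 + 26*a + 24) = (a - 1)*(a + 2)*(a + 4)*(a^2 + 5*a + 6) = (a - 1)*(a + 2)*(a + 3)*(a + 4)*(a + 2)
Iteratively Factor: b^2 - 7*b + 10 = (b - 2)*(b - 5)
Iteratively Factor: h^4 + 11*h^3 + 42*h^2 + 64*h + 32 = (h + 1)*(h^3 + 10*h^2 + 32*h + 32) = (h + 1)*(h + 4)*(h^2 + 6*h + 8) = (h + 1)*(h + 4)^2*(h + 2)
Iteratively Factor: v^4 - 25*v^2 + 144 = (v + 3)*(v^3 - 3*v^2 - 16*v + 48) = (v - 4)*(v + 3)*(v^2 + v - 12) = (v - 4)*(v + 3)*(v + 4)*(v - 3)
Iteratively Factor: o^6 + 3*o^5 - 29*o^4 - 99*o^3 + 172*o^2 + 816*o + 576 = (o + 4)*(o^5 - o^4 - 25*o^3 + o^2 + 168*o + 144) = (o - 4)*(o + 4)*(o^4 + 3*o^3 - 13*o^2 - 51*o - 36) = (o - 4)*(o + 1)*(o + 4)*(o^3 + 2*o^2 - 15*o - 36) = (o - 4)*(o + 1)*(o + 3)*(o + 4)*(o^2 - o - 12) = (o - 4)^2*(o + 1)*(o + 3)*(o + 4)*(o + 3)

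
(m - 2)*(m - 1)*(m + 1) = m^3 - 2*m^2 - m + 2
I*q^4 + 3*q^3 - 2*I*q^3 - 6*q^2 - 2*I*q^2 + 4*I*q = q*(q - 2)*(q - 2*I)*(I*q + 1)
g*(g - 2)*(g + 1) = g^3 - g^2 - 2*g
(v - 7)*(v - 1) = v^2 - 8*v + 7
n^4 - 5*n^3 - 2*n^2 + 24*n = n*(n - 4)*(n - 3)*(n + 2)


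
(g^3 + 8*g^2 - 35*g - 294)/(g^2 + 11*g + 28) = (g^2 + g - 42)/(g + 4)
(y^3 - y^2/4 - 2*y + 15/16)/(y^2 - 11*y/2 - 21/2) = (8*y^2 - 14*y + 5)/(8*(y - 7))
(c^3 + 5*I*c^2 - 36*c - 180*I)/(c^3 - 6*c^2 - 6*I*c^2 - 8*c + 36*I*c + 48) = (c^2 + c*(6 + 5*I) + 30*I)/(c^2 - 6*I*c - 8)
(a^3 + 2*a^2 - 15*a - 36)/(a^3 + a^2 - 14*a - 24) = (a + 3)/(a + 2)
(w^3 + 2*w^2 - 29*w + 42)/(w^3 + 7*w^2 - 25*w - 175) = (w^2 - 5*w + 6)/(w^2 - 25)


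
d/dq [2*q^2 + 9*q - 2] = 4*q + 9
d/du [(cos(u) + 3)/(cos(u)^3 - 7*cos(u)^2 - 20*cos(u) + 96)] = (-81*cos(u)/2 + cos(2*u) + cos(3*u)/2 - 155)*sin(u)/(cos(u)^3 - 7*cos(u)^2 - 20*cos(u) + 96)^2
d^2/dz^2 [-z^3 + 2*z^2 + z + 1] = 4 - 6*z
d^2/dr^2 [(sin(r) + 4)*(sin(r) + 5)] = -9*sin(r) + 2*cos(2*r)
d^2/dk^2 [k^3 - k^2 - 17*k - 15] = 6*k - 2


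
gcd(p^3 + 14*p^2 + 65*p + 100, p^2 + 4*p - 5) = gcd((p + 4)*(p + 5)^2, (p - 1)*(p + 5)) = p + 5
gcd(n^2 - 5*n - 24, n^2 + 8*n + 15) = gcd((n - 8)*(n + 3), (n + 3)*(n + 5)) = n + 3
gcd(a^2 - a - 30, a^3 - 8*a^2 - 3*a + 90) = a - 6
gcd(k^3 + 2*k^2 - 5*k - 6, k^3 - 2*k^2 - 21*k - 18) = k^2 + 4*k + 3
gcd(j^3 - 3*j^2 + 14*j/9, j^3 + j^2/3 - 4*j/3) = j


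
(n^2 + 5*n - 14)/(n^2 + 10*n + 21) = (n - 2)/(n + 3)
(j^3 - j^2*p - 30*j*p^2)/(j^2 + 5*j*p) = j - 6*p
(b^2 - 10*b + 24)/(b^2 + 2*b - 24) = (b - 6)/(b + 6)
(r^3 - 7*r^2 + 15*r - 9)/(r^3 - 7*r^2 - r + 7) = (r^2 - 6*r + 9)/(r^2 - 6*r - 7)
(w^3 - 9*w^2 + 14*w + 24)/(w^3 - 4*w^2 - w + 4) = (w - 6)/(w - 1)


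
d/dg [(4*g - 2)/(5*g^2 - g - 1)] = 2*(-10*g^2 + 10*g - 3)/(25*g^4 - 10*g^3 - 9*g^2 + 2*g + 1)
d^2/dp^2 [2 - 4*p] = 0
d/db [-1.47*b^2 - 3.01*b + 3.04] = -2.94*b - 3.01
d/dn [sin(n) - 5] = cos(n)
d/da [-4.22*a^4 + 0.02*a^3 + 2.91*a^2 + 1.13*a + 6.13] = -16.88*a^3 + 0.06*a^2 + 5.82*a + 1.13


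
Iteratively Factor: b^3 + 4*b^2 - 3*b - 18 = (b + 3)*(b^2 + b - 6) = (b + 3)^2*(b - 2)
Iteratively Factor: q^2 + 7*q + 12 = (q + 3)*(q + 4)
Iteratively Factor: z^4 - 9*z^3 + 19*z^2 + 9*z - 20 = (z - 1)*(z^3 - 8*z^2 + 11*z + 20) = (z - 4)*(z - 1)*(z^2 - 4*z - 5) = (z - 5)*(z - 4)*(z - 1)*(z + 1)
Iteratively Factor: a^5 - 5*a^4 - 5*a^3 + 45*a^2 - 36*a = (a - 1)*(a^4 - 4*a^3 - 9*a^2 + 36*a) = (a - 3)*(a - 1)*(a^3 - a^2 - 12*a) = (a - 4)*(a - 3)*(a - 1)*(a^2 + 3*a) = (a - 4)*(a - 3)*(a - 1)*(a + 3)*(a)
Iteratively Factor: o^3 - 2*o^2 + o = (o - 1)*(o^2 - o) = (o - 1)^2*(o)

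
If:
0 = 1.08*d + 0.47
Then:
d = -0.44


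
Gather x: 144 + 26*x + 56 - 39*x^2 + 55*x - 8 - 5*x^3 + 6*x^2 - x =-5*x^3 - 33*x^2 + 80*x + 192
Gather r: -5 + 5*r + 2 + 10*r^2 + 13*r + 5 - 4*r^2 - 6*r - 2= 6*r^2 + 12*r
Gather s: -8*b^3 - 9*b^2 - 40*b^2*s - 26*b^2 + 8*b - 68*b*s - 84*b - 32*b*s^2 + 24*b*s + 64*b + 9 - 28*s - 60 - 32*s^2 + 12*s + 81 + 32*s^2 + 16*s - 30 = -8*b^3 - 35*b^2 - 32*b*s^2 - 12*b + s*(-40*b^2 - 44*b)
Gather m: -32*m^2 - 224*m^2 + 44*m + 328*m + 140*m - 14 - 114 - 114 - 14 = -256*m^2 + 512*m - 256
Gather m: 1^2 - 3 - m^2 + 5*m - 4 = -m^2 + 5*m - 6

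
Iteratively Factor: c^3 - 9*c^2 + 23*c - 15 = (c - 5)*(c^2 - 4*c + 3) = (c - 5)*(c - 3)*(c - 1)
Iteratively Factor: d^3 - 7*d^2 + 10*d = (d)*(d^2 - 7*d + 10) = d*(d - 2)*(d - 5)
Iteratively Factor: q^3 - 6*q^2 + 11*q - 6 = (q - 3)*(q^2 - 3*q + 2) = (q - 3)*(q - 1)*(q - 2)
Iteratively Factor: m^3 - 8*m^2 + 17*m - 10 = (m - 1)*(m^2 - 7*m + 10) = (m - 2)*(m - 1)*(m - 5)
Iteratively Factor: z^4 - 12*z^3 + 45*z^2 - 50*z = (z - 5)*(z^3 - 7*z^2 + 10*z) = (z - 5)^2*(z^2 - 2*z) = (z - 5)^2*(z - 2)*(z)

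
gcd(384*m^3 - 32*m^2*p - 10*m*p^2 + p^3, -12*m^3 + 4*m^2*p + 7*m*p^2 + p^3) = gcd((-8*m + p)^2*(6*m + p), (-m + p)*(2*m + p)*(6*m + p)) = 6*m + p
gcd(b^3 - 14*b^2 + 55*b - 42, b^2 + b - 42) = b - 6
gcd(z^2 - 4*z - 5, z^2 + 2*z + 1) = z + 1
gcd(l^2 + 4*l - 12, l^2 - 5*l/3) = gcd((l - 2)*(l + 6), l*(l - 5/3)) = 1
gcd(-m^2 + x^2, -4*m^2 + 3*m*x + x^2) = -m + x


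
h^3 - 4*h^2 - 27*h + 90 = (h - 6)*(h - 3)*(h + 5)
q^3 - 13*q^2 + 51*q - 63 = (q - 7)*(q - 3)^2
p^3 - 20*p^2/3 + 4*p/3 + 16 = (p - 6)*(p - 2)*(p + 4/3)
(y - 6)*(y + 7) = y^2 + y - 42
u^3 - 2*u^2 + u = u*(u - 1)^2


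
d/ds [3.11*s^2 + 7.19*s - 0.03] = 6.22*s + 7.19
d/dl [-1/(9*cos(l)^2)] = -2*sin(l)/(9*cos(l)^3)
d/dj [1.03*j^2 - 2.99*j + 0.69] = 2.06*j - 2.99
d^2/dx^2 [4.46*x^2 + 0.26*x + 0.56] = 8.92000000000000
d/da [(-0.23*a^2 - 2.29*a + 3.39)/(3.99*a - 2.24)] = (-0.9177*a^2 + 1.0304*a - 8.3965)/(15.9201*a^2 - 17.8752*a + 5.0176)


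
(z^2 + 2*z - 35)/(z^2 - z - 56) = (z - 5)/(z - 8)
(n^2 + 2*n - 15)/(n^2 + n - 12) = (n + 5)/(n + 4)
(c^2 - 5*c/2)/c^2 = (c - 5/2)/c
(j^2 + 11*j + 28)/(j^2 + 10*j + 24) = (j + 7)/(j + 6)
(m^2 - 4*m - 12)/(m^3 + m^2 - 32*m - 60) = 1/(m + 5)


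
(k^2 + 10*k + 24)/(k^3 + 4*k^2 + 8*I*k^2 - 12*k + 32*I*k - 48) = (k + 6)/(k^2 + 8*I*k - 12)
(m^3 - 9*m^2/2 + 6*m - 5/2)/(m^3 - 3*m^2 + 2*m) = (2*m^2 - 7*m + 5)/(2*m*(m - 2))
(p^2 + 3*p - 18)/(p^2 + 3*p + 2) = (p^2 + 3*p - 18)/(p^2 + 3*p + 2)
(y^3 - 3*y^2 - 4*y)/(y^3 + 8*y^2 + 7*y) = (y - 4)/(y + 7)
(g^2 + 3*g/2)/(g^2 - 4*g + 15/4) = 2*g*(2*g + 3)/(4*g^2 - 16*g + 15)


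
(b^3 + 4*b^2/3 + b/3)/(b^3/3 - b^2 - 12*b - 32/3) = b*(3*b + 1)/(b^2 - 4*b - 32)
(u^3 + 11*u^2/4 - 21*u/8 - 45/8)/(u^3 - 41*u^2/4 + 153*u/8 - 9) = (4*u^2 + 17*u + 15)/(4*u^2 - 35*u + 24)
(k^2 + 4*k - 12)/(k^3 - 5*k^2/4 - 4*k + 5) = 4*(k + 6)/(4*k^2 + 3*k - 10)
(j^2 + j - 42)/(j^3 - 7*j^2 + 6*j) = (j + 7)/(j*(j - 1))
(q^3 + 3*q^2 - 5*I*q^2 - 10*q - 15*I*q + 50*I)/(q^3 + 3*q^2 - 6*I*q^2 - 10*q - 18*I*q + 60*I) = (q - 5*I)/(q - 6*I)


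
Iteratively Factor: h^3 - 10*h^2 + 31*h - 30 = (h - 5)*(h^2 - 5*h + 6) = (h - 5)*(h - 3)*(h - 2)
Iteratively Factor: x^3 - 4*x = (x + 2)*(x^2 - 2*x) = x*(x + 2)*(x - 2)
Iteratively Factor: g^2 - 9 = (g - 3)*(g + 3)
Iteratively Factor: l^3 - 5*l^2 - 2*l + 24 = (l + 2)*(l^2 - 7*l + 12) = (l - 4)*(l + 2)*(l - 3)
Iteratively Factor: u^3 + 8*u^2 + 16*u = (u)*(u^2 + 8*u + 16) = u*(u + 4)*(u + 4)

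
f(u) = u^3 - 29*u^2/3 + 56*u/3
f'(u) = 3*u^2 - 58*u/3 + 56/3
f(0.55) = 7.51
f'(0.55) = 8.94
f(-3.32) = -205.12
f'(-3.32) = 115.92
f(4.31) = -19.05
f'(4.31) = -8.93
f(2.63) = 0.42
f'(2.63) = -11.43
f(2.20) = 4.93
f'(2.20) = -9.35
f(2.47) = 2.20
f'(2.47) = -10.78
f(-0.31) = -6.75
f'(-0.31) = 24.95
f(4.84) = -22.72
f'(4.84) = -4.63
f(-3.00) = -170.00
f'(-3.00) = 103.67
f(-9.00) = -1680.00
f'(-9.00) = 435.67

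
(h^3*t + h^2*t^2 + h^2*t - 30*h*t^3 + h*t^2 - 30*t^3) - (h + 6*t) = h^3*t + h^2*t^2 + h^2*t - 30*h*t^3 + h*t^2 - h - 30*t^3 - 6*t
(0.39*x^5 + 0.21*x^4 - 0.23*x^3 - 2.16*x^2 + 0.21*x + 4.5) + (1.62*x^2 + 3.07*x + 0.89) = 0.39*x^5 + 0.21*x^4 - 0.23*x^3 - 0.54*x^2 + 3.28*x + 5.39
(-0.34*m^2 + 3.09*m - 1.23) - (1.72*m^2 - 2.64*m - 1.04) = -2.06*m^2 + 5.73*m - 0.19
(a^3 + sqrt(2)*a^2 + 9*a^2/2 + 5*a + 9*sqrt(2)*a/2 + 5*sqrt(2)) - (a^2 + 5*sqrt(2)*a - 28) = a^3 + sqrt(2)*a^2 + 7*a^2/2 - sqrt(2)*a/2 + 5*a + 5*sqrt(2) + 28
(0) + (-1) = -1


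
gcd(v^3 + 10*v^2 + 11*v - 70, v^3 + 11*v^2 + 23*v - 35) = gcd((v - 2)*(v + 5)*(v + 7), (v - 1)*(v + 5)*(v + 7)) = v^2 + 12*v + 35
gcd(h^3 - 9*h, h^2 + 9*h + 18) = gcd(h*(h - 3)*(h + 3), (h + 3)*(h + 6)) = h + 3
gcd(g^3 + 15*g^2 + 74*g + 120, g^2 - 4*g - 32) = g + 4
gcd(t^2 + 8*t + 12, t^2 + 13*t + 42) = t + 6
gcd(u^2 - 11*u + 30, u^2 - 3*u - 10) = u - 5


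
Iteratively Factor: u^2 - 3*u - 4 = (u - 4)*(u + 1)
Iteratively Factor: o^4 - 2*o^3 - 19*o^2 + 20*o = (o - 1)*(o^3 - o^2 - 20*o) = (o - 1)*(o + 4)*(o^2 - 5*o) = o*(o - 1)*(o + 4)*(o - 5)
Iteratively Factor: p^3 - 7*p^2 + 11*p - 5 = (p - 5)*(p^2 - 2*p + 1) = (p - 5)*(p - 1)*(p - 1)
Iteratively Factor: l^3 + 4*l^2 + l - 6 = (l - 1)*(l^2 + 5*l + 6) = (l - 1)*(l + 3)*(l + 2)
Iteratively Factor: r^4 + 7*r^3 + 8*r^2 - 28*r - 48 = (r + 4)*(r^3 + 3*r^2 - 4*r - 12) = (r + 3)*(r + 4)*(r^2 - 4) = (r - 2)*(r + 3)*(r + 4)*(r + 2)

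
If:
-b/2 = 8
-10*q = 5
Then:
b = -16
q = -1/2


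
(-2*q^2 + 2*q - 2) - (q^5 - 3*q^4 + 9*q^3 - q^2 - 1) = -q^5 + 3*q^4 - 9*q^3 - q^2 + 2*q - 1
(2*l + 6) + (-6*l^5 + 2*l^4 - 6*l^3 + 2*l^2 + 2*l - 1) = -6*l^5 + 2*l^4 - 6*l^3 + 2*l^2 + 4*l + 5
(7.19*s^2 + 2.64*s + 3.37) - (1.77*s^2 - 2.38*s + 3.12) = 5.42*s^2 + 5.02*s + 0.25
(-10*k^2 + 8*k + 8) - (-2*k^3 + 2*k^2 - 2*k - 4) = 2*k^3 - 12*k^2 + 10*k + 12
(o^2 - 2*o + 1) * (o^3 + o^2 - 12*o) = o^5 - o^4 - 13*o^3 + 25*o^2 - 12*o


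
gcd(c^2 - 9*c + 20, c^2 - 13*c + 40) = c - 5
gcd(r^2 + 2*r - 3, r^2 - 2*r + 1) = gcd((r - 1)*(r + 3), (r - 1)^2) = r - 1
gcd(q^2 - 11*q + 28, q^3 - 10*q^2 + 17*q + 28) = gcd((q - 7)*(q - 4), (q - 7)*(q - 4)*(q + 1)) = q^2 - 11*q + 28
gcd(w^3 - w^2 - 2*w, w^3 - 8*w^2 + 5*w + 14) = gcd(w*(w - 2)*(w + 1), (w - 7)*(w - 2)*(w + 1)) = w^2 - w - 2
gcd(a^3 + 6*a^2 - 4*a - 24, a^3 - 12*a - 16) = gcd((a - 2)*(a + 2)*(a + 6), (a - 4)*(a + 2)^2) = a + 2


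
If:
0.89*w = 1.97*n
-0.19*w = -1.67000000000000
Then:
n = 3.97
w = 8.79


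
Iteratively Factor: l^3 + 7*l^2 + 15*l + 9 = (l + 3)*(l^2 + 4*l + 3) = (l + 1)*(l + 3)*(l + 3)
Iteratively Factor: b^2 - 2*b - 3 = (b + 1)*(b - 3)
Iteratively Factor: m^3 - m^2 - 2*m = (m)*(m^2 - m - 2) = m*(m - 2)*(m + 1)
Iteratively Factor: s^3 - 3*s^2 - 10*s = (s - 5)*(s^2 + 2*s) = (s - 5)*(s + 2)*(s)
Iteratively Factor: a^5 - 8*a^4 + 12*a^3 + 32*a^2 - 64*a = (a)*(a^4 - 8*a^3 + 12*a^2 + 32*a - 64) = a*(a - 4)*(a^3 - 4*a^2 - 4*a + 16) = a*(a - 4)^2*(a^2 - 4) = a*(a - 4)^2*(a + 2)*(a - 2)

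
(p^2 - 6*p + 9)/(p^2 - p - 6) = (p - 3)/(p + 2)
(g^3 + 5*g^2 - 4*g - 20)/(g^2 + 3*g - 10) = g + 2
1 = 1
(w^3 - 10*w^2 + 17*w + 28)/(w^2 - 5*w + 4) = (w^2 - 6*w - 7)/(w - 1)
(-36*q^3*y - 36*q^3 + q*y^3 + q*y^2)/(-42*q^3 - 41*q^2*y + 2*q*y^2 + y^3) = q*(6*q*y + 6*q + y^2 + y)/(7*q^2 + 8*q*y + y^2)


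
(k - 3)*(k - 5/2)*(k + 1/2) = k^3 - 5*k^2 + 19*k/4 + 15/4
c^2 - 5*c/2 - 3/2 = (c - 3)*(c + 1/2)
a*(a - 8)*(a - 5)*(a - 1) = a^4 - 14*a^3 + 53*a^2 - 40*a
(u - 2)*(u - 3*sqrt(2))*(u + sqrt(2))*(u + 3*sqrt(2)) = u^4 - 2*u^3 + sqrt(2)*u^3 - 18*u^2 - 2*sqrt(2)*u^2 - 18*sqrt(2)*u + 36*u + 36*sqrt(2)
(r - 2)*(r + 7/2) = r^2 + 3*r/2 - 7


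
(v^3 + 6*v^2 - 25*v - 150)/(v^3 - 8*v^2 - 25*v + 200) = (v + 6)/(v - 8)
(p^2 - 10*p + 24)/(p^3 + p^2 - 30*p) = (p^2 - 10*p + 24)/(p*(p^2 + p - 30))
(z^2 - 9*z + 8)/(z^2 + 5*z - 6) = (z - 8)/(z + 6)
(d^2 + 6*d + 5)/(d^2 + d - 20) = (d + 1)/(d - 4)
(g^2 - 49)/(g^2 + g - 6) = (g^2 - 49)/(g^2 + g - 6)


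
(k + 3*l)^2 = k^2 + 6*k*l + 9*l^2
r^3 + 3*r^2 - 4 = (r - 1)*(r + 2)^2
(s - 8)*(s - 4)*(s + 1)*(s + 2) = s^4 - 9*s^3 - 2*s^2 + 72*s + 64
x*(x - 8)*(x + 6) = x^3 - 2*x^2 - 48*x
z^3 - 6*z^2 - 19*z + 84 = (z - 7)*(z - 3)*(z + 4)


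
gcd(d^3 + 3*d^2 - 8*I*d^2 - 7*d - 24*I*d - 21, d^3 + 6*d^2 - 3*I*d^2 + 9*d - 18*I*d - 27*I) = d + 3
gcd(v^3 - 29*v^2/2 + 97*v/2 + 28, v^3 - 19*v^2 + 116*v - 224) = v^2 - 15*v + 56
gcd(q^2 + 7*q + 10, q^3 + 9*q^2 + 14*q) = q + 2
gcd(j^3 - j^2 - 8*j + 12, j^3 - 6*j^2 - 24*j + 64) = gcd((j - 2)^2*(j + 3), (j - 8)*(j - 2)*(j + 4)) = j - 2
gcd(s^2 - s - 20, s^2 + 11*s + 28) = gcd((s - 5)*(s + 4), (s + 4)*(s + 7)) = s + 4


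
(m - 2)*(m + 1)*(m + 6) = m^3 + 5*m^2 - 8*m - 12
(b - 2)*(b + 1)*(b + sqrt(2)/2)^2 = b^4 - b^3 + sqrt(2)*b^3 - 3*b^2/2 - sqrt(2)*b^2 - 2*sqrt(2)*b - b/2 - 1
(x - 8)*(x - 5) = x^2 - 13*x + 40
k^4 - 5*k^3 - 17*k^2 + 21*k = k*(k - 7)*(k - 1)*(k + 3)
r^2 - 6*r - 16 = (r - 8)*(r + 2)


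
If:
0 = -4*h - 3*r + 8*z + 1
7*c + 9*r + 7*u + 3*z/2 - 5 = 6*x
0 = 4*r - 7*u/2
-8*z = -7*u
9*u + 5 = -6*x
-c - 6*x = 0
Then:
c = 2015/1411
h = -1039/5644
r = -490/1411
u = -560/1411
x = -2015/8466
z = -490/1411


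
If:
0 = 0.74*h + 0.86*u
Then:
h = -1.16216216216216*u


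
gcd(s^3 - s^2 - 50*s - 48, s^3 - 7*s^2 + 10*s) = 1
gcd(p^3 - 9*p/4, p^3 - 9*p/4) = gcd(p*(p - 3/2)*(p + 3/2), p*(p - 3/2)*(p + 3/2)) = p^3 - 9*p/4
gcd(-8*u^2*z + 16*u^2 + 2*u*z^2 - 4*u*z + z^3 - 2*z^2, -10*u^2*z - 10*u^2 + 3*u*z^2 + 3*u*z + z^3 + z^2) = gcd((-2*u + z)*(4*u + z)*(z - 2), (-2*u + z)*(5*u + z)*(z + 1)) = -2*u + z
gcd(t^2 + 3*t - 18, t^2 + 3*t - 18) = t^2 + 3*t - 18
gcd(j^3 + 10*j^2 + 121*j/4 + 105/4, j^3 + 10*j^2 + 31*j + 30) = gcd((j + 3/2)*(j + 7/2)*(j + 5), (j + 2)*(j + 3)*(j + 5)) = j + 5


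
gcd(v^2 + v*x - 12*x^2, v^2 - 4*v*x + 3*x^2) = -v + 3*x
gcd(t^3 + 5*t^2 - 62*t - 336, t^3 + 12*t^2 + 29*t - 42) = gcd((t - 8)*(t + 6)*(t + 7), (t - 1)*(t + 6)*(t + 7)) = t^2 + 13*t + 42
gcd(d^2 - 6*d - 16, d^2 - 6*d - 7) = 1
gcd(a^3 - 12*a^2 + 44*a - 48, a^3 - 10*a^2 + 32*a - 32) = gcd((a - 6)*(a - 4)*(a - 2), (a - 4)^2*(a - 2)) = a^2 - 6*a + 8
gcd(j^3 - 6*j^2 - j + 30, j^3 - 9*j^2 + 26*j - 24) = j - 3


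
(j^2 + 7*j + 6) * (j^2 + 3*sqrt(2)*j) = j^4 + 3*sqrt(2)*j^3 + 7*j^3 + 6*j^2 + 21*sqrt(2)*j^2 + 18*sqrt(2)*j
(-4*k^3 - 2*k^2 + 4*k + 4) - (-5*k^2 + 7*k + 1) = -4*k^3 + 3*k^2 - 3*k + 3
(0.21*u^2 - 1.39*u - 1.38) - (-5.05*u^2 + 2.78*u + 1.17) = 5.26*u^2 - 4.17*u - 2.55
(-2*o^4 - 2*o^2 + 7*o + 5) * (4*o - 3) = -8*o^5 + 6*o^4 - 8*o^3 + 34*o^2 - o - 15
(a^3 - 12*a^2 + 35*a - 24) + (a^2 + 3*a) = a^3 - 11*a^2 + 38*a - 24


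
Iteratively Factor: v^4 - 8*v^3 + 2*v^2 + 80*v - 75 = (v + 3)*(v^3 - 11*v^2 + 35*v - 25) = (v - 5)*(v + 3)*(v^2 - 6*v + 5) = (v - 5)*(v - 1)*(v + 3)*(v - 5)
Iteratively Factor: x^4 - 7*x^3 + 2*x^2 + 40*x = (x + 2)*(x^3 - 9*x^2 + 20*x) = (x - 4)*(x + 2)*(x^2 - 5*x) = (x - 5)*(x - 4)*(x + 2)*(x)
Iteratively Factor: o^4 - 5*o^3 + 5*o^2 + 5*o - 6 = (o - 2)*(o^3 - 3*o^2 - o + 3) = (o - 2)*(o + 1)*(o^2 - 4*o + 3) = (o - 2)*(o - 1)*(o + 1)*(o - 3)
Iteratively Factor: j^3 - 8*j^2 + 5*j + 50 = (j + 2)*(j^2 - 10*j + 25) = (j - 5)*(j + 2)*(j - 5)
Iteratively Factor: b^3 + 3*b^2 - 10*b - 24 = (b - 3)*(b^2 + 6*b + 8) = (b - 3)*(b + 4)*(b + 2)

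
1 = 1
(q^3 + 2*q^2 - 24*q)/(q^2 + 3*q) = (q^2 + 2*q - 24)/(q + 3)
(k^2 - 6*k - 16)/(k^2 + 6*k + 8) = (k - 8)/(k + 4)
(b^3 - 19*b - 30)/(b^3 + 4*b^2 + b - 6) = (b - 5)/(b - 1)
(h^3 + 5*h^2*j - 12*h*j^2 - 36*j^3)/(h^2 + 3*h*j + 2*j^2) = (h^2 + 3*h*j - 18*j^2)/(h + j)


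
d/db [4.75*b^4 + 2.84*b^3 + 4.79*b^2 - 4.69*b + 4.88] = 19.0*b^3 + 8.52*b^2 + 9.58*b - 4.69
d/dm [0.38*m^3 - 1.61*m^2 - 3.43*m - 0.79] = 1.14*m^2 - 3.22*m - 3.43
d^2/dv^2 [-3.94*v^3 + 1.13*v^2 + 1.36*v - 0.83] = 2.26 - 23.64*v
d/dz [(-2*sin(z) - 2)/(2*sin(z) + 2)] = 0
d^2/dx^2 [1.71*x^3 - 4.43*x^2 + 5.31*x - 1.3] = 10.26*x - 8.86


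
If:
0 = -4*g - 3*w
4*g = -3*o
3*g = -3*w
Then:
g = 0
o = 0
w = 0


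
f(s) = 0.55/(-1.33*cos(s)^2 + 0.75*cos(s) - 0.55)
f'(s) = 0.55*(-2.66*sin(s)*cos(s) + 0.75*sin(s))/(-1.33*cos(s)^2 + 0.75*cos(s) - 0.55)^2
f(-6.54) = -0.51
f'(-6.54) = 0.22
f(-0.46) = -0.58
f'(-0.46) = 0.45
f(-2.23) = -0.36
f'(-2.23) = -0.45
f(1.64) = -0.90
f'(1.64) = 1.39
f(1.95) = -0.54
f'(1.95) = 0.87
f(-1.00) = -1.03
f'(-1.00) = 1.12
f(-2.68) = -0.24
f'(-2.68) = -0.15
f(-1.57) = -1.00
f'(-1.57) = -1.36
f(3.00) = -0.21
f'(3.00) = 0.04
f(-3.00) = -0.21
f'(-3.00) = -0.04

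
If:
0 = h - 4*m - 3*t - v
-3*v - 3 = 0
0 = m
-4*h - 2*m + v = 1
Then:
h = -1/2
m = 0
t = 1/6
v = -1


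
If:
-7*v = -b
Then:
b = 7*v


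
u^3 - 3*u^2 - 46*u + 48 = (u - 8)*(u - 1)*(u + 6)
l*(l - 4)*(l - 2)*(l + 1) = l^4 - 5*l^3 + 2*l^2 + 8*l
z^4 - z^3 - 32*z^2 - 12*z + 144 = (z - 6)*(z - 2)*(z + 3)*(z + 4)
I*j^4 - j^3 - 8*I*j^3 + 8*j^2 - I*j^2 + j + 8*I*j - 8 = (j - 8)*(j - 1)*(j + I)*(I*j + I)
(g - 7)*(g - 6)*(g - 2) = g^3 - 15*g^2 + 68*g - 84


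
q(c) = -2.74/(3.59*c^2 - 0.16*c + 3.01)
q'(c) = -2.74*(0.16 - 7.18*c)/(3.59*c^2 - 0.16*c + 3.01)^2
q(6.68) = -0.02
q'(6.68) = 0.00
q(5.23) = -0.03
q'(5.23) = 0.01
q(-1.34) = -0.28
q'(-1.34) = -0.29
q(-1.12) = -0.36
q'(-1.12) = -0.38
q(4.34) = -0.04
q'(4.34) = 0.02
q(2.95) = -0.08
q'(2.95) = 0.05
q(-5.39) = -0.03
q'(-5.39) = -0.01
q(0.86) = -0.50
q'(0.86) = 0.54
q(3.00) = -0.08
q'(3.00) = 0.05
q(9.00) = -0.01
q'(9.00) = 0.00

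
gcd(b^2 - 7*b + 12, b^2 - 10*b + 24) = b - 4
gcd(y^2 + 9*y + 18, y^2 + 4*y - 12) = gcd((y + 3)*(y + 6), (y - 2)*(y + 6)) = y + 6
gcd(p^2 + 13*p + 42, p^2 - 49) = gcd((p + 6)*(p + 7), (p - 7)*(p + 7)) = p + 7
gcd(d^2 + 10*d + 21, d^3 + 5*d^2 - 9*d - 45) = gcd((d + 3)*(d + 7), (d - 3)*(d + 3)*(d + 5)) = d + 3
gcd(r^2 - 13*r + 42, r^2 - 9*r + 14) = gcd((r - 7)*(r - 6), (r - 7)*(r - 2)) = r - 7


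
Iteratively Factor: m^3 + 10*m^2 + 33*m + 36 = (m + 4)*(m^2 + 6*m + 9) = (m + 3)*(m + 4)*(m + 3)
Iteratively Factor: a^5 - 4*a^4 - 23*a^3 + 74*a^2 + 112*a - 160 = (a - 5)*(a^4 + a^3 - 18*a^2 - 16*a + 32) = (a - 5)*(a + 2)*(a^3 - a^2 - 16*a + 16) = (a - 5)*(a - 1)*(a + 2)*(a^2 - 16) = (a - 5)*(a - 1)*(a + 2)*(a + 4)*(a - 4)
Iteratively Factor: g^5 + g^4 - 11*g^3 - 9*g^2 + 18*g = (g - 3)*(g^4 + 4*g^3 + g^2 - 6*g) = (g - 3)*(g - 1)*(g^3 + 5*g^2 + 6*g) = (g - 3)*(g - 1)*(g + 3)*(g^2 + 2*g) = g*(g - 3)*(g - 1)*(g + 3)*(g + 2)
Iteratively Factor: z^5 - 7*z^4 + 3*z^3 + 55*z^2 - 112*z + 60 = (z - 1)*(z^4 - 6*z^3 - 3*z^2 + 52*z - 60) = (z - 5)*(z - 1)*(z^3 - z^2 - 8*z + 12) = (z - 5)*(z - 2)*(z - 1)*(z^2 + z - 6) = (z - 5)*(z - 2)*(z - 1)*(z + 3)*(z - 2)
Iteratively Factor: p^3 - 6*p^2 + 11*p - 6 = (p - 2)*(p^2 - 4*p + 3) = (p - 3)*(p - 2)*(p - 1)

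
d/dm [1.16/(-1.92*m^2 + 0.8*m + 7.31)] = (4.4544*m - 0.928)/(-1.92*m^2 + 0.8*m + 7.31)^2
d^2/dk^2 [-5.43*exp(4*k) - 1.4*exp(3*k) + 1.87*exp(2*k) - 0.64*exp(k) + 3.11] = (-86.88*exp(3*k) - 12.6*exp(2*k) + 7.48*exp(k) - 0.64)*exp(k)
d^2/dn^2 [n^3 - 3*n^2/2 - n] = 6*n - 3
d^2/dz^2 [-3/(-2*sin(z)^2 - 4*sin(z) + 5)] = 12*(-4*sin(z)^4 - 6*sin(z)^3 - 8*sin(z)^2 + 7*sin(z) + 13)/(4*sin(z) - cos(2*z) - 4)^3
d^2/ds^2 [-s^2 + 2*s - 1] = -2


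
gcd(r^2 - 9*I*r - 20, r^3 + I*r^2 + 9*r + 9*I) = 1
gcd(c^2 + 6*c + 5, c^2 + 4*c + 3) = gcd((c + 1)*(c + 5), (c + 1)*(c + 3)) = c + 1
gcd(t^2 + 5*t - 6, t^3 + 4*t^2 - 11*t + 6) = t^2 + 5*t - 6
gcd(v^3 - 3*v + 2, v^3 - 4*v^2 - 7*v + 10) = v^2 + v - 2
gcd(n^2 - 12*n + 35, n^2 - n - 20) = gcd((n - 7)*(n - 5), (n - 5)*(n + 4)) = n - 5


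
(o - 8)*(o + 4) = o^2 - 4*o - 32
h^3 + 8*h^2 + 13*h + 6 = (h + 1)^2*(h + 6)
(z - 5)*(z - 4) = z^2 - 9*z + 20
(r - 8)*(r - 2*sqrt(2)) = r^2 - 8*r - 2*sqrt(2)*r + 16*sqrt(2)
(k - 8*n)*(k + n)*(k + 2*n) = k^3 - 5*k^2*n - 22*k*n^2 - 16*n^3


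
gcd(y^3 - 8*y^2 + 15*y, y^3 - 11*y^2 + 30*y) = y^2 - 5*y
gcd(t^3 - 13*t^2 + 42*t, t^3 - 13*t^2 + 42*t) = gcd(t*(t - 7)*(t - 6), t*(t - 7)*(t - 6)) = t^3 - 13*t^2 + 42*t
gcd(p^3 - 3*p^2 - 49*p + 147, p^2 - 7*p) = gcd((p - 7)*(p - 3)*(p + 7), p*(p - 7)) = p - 7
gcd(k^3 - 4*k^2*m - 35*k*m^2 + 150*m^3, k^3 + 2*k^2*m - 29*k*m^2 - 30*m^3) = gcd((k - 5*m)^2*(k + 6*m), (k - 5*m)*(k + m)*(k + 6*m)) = k^2 + k*m - 30*m^2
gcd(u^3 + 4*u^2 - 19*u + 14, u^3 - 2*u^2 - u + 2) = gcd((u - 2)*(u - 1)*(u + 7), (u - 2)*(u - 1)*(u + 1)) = u^2 - 3*u + 2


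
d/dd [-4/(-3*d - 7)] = -12/(3*d + 7)^2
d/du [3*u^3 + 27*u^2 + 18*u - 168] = 9*u^2 + 54*u + 18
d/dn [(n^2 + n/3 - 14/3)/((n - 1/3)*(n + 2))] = 4*(3*n^2 + 18*n + 17)/(9*n^4 + 30*n^3 + 13*n^2 - 20*n + 4)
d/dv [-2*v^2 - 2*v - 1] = -4*v - 2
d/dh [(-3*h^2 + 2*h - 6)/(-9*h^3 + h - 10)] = (2*(3*h - 1)*(9*h^3 - h + 10) - (27*h^2 - 1)*(3*h^2 - 2*h + 6))/(9*h^3 - h + 10)^2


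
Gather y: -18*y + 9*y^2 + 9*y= 9*y^2 - 9*y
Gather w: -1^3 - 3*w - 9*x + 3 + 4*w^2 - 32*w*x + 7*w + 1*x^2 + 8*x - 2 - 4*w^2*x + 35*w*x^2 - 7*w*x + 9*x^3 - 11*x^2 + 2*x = w^2*(4 - 4*x) + w*(35*x^2 - 39*x + 4) + 9*x^3 - 10*x^2 + x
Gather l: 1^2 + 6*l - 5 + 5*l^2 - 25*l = 5*l^2 - 19*l - 4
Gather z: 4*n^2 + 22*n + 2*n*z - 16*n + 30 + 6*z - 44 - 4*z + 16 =4*n^2 + 6*n + z*(2*n + 2) + 2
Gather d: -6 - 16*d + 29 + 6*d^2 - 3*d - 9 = 6*d^2 - 19*d + 14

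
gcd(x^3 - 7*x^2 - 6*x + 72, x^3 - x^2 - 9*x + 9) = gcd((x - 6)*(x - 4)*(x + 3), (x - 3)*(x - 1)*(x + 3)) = x + 3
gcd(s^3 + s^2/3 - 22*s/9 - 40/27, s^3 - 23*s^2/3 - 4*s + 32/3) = s + 4/3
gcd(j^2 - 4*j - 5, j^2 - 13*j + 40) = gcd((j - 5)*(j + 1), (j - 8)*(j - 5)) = j - 5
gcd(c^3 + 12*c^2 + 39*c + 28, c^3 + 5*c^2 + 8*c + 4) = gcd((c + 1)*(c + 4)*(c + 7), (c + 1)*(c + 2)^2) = c + 1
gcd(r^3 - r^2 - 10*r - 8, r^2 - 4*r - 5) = r + 1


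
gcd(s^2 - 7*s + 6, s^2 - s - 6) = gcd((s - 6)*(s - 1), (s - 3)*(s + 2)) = 1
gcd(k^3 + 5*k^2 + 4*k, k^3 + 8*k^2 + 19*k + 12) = k^2 + 5*k + 4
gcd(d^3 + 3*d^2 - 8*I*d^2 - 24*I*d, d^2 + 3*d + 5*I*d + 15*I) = d + 3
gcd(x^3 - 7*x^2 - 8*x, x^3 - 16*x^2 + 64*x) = x^2 - 8*x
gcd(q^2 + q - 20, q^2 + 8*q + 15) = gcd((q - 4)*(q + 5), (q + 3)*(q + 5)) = q + 5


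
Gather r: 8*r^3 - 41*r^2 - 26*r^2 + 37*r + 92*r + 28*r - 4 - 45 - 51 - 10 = 8*r^3 - 67*r^2 + 157*r - 110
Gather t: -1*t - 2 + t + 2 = 0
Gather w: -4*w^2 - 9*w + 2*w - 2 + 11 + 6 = -4*w^2 - 7*w + 15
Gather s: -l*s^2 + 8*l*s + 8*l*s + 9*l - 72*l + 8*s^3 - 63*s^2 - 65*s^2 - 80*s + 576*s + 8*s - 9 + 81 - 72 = -63*l + 8*s^3 + s^2*(-l - 128) + s*(16*l + 504)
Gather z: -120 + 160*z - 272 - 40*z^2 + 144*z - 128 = -40*z^2 + 304*z - 520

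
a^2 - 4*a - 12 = (a - 6)*(a + 2)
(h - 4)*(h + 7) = h^2 + 3*h - 28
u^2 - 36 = (u - 6)*(u + 6)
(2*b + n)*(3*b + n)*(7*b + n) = 42*b^3 + 41*b^2*n + 12*b*n^2 + n^3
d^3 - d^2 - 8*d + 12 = (d - 2)^2*(d + 3)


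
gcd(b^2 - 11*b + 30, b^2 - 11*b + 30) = b^2 - 11*b + 30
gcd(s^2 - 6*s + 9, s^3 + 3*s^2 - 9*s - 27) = s - 3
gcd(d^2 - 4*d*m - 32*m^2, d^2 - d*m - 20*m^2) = d + 4*m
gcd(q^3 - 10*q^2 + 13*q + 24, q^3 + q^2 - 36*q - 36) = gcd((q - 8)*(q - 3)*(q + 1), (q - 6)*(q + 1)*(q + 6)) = q + 1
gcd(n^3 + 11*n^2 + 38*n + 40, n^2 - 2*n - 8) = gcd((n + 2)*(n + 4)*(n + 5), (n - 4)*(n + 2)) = n + 2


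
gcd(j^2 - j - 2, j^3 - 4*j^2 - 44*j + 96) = j - 2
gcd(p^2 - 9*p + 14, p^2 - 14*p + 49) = p - 7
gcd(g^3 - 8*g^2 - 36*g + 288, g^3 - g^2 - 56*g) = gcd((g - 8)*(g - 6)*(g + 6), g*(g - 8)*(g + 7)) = g - 8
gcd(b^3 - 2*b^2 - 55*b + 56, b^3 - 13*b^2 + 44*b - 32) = b^2 - 9*b + 8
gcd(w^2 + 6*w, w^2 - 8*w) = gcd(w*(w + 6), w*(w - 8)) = w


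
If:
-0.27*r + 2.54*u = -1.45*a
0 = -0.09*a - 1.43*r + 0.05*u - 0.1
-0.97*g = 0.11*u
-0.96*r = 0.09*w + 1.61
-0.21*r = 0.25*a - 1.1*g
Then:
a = 0.10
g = 0.01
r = -0.08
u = -0.06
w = -17.05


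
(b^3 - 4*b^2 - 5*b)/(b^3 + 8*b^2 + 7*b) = (b - 5)/(b + 7)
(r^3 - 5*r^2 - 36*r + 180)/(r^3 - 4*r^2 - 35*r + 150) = (r - 6)/(r - 5)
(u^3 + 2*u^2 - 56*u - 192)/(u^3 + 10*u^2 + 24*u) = (u - 8)/u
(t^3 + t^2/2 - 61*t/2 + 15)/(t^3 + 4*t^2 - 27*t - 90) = (t - 1/2)/(t + 3)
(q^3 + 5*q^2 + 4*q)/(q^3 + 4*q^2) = (q + 1)/q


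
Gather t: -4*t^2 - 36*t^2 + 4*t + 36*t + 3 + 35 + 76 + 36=-40*t^2 + 40*t + 150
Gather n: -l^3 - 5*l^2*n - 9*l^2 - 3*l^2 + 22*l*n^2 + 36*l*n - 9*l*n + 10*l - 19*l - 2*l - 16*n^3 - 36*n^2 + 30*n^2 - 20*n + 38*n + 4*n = -l^3 - 12*l^2 - 11*l - 16*n^3 + n^2*(22*l - 6) + n*(-5*l^2 + 27*l + 22)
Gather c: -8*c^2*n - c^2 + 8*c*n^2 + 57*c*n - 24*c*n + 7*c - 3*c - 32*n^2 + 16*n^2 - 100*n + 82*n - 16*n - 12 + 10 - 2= c^2*(-8*n - 1) + c*(8*n^2 + 33*n + 4) - 16*n^2 - 34*n - 4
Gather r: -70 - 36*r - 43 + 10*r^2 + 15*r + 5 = 10*r^2 - 21*r - 108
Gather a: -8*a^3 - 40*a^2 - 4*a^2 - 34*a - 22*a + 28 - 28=-8*a^3 - 44*a^2 - 56*a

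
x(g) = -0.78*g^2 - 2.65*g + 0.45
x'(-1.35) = -0.54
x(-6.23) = -13.31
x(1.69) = -6.26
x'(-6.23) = 7.07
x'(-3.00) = 2.03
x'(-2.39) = 1.08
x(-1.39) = 2.63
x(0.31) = -0.45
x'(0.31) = -3.13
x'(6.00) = -12.01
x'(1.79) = -5.44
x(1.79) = -6.79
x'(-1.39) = -0.48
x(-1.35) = 2.61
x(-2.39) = 2.33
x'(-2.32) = 0.97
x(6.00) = -43.53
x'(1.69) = -5.29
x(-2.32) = 2.40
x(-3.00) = 1.38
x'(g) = -1.56*g - 2.65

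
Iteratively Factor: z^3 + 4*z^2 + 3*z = (z)*(z^2 + 4*z + 3) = z*(z + 1)*(z + 3)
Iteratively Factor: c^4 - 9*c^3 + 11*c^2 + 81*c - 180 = (c - 5)*(c^3 - 4*c^2 - 9*c + 36) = (c - 5)*(c - 3)*(c^2 - c - 12) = (c - 5)*(c - 4)*(c - 3)*(c + 3)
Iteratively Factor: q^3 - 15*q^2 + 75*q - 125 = (q - 5)*(q^2 - 10*q + 25) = (q - 5)^2*(q - 5)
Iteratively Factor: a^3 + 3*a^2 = (a + 3)*(a^2) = a*(a + 3)*(a)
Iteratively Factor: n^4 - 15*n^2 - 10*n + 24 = (n - 1)*(n^3 + n^2 - 14*n - 24) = (n - 1)*(n + 3)*(n^2 - 2*n - 8) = (n - 4)*(n - 1)*(n + 3)*(n + 2)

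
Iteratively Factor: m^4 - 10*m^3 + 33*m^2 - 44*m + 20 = (m - 1)*(m^3 - 9*m^2 + 24*m - 20) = (m - 2)*(m - 1)*(m^2 - 7*m + 10) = (m - 5)*(m - 2)*(m - 1)*(m - 2)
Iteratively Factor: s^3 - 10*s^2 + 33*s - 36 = (s - 4)*(s^2 - 6*s + 9) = (s - 4)*(s - 3)*(s - 3)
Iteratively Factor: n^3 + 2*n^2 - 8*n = (n)*(n^2 + 2*n - 8) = n*(n + 4)*(n - 2)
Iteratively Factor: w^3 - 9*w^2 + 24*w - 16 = (w - 1)*(w^2 - 8*w + 16) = (w - 4)*(w - 1)*(w - 4)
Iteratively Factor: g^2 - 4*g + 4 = (g - 2)*(g - 2)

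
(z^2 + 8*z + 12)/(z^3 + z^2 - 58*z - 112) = (z + 6)/(z^2 - z - 56)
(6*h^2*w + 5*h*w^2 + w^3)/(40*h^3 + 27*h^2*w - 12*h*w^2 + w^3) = w*(6*h^2 + 5*h*w + w^2)/(40*h^3 + 27*h^2*w - 12*h*w^2 + w^3)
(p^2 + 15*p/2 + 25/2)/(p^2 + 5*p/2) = (p + 5)/p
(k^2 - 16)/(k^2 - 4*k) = (k + 4)/k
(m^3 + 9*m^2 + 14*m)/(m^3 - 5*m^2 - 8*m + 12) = m*(m + 7)/(m^2 - 7*m + 6)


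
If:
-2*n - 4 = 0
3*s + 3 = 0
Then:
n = -2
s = -1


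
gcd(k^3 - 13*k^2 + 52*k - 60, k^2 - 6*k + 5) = k - 5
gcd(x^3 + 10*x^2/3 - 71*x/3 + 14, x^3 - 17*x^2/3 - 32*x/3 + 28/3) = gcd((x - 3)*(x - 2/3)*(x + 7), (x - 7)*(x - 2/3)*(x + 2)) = x - 2/3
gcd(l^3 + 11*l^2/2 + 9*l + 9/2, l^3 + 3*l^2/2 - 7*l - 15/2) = l^2 + 4*l + 3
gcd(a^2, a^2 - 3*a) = a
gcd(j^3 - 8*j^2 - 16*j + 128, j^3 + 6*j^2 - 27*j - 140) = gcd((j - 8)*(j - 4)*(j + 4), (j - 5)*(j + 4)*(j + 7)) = j + 4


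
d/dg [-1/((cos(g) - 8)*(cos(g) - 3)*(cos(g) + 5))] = (3*sin(g)^2 + 12*cos(g) + 28)*sin(g)/((cos(g) - 8)^2*(cos(g) - 3)^2*(cos(g) + 5)^2)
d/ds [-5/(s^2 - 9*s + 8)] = 5*(2*s - 9)/(s^2 - 9*s + 8)^2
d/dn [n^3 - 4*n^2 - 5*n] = 3*n^2 - 8*n - 5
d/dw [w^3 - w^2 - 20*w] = 3*w^2 - 2*w - 20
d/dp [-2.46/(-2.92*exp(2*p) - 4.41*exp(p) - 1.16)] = (-14.3664*exp(p) - 10.8486)*exp(p)/(2.92*exp(2*p) + 4.41*exp(p) + 1.16)^2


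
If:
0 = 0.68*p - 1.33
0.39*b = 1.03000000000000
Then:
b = 2.64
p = 1.96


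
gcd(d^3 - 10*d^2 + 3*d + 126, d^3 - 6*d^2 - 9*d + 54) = d^2 - 3*d - 18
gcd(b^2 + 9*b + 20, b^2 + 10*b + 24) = b + 4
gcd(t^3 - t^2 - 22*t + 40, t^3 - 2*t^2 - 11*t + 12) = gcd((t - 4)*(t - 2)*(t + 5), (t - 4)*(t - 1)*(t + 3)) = t - 4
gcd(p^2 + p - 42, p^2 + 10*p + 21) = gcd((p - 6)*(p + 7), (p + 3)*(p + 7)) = p + 7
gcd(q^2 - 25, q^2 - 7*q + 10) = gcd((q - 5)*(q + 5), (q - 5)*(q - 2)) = q - 5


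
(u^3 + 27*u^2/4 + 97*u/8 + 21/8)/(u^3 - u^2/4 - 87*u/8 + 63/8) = (4*u^2 + 13*u + 3)/(4*u^2 - 15*u + 9)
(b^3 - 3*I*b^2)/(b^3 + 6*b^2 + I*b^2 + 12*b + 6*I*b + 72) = b^2/(b^2 + b*(6 + 4*I) + 24*I)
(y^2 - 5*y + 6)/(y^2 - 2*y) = (y - 3)/y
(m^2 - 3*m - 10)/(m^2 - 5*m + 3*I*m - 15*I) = (m + 2)/(m + 3*I)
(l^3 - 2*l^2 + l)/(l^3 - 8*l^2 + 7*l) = (l - 1)/(l - 7)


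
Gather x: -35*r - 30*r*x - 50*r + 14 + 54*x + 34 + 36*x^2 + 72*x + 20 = -85*r + 36*x^2 + x*(126 - 30*r) + 68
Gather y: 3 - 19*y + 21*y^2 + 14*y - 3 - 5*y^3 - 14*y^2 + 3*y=-5*y^3 + 7*y^2 - 2*y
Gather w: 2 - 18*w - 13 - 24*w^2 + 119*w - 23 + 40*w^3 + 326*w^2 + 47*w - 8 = 40*w^3 + 302*w^2 + 148*w - 42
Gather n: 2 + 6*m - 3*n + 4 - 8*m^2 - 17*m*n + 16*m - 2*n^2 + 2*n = -8*m^2 + 22*m - 2*n^2 + n*(-17*m - 1) + 6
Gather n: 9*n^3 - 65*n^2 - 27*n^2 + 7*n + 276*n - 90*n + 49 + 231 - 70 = 9*n^3 - 92*n^2 + 193*n + 210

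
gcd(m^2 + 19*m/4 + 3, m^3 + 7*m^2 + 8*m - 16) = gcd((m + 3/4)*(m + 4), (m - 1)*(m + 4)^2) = m + 4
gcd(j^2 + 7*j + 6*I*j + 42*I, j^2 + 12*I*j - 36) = j + 6*I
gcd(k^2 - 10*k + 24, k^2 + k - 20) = k - 4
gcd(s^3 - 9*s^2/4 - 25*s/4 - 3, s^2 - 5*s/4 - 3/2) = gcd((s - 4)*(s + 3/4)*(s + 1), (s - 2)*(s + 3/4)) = s + 3/4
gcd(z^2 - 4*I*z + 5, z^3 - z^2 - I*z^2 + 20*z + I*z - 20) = z - 5*I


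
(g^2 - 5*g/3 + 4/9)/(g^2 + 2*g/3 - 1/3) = (g - 4/3)/(g + 1)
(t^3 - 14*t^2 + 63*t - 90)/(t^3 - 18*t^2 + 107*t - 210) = (t - 3)/(t - 7)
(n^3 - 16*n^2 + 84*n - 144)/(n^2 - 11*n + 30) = (n^2 - 10*n + 24)/(n - 5)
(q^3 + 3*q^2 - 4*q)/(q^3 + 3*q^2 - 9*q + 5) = q*(q + 4)/(q^2 + 4*q - 5)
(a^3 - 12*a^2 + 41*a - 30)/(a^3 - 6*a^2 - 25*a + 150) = (a - 1)/(a + 5)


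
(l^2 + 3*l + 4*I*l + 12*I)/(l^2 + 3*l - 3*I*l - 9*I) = (l + 4*I)/(l - 3*I)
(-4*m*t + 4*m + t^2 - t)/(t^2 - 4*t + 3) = (-4*m + t)/(t - 3)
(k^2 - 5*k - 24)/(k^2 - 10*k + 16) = (k + 3)/(k - 2)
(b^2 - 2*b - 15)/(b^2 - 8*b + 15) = (b + 3)/(b - 3)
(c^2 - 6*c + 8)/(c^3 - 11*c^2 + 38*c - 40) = 1/(c - 5)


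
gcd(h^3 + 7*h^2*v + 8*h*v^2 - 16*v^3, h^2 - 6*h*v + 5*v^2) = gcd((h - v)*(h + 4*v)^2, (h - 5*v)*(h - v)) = -h + v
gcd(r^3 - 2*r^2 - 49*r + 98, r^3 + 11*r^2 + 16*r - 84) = r^2 + 5*r - 14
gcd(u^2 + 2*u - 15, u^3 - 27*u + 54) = u - 3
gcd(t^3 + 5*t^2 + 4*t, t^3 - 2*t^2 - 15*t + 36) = t + 4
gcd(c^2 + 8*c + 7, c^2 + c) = c + 1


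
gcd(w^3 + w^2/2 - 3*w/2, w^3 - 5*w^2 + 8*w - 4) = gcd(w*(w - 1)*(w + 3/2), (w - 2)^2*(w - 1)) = w - 1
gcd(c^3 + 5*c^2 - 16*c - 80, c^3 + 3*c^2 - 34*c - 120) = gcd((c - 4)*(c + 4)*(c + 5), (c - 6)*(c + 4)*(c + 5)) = c^2 + 9*c + 20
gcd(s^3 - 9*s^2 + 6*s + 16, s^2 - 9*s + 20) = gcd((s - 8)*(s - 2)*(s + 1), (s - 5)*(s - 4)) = 1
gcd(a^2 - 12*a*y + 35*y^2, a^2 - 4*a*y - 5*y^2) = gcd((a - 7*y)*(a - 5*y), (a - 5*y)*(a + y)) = -a + 5*y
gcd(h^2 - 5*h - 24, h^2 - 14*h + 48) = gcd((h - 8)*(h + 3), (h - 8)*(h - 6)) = h - 8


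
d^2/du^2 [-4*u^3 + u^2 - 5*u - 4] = 2 - 24*u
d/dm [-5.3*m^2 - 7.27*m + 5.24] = -10.6*m - 7.27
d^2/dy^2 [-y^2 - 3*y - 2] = -2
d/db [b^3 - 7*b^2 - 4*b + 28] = 3*b^2 - 14*b - 4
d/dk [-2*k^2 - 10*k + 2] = -4*k - 10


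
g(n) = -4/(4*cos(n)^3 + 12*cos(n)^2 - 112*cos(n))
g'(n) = -4*(12*sin(n)*cos(n)^2 + 24*sin(n)*cos(n) - 112*sin(n))/(4*cos(n)^3 + 12*cos(n)^2 - 112*cos(n))^2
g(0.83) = 0.06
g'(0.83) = 0.06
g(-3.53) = -0.04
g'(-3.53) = 0.02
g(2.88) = -0.03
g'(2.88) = 0.01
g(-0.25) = 0.04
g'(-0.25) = -0.01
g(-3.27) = -0.03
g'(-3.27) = 0.00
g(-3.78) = -0.04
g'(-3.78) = 0.03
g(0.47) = 0.05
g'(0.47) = 0.02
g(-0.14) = 0.04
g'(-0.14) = -0.00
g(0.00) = 0.04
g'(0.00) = 0.00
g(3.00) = -0.03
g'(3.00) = 0.00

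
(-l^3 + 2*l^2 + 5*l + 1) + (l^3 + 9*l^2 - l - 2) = 11*l^2 + 4*l - 1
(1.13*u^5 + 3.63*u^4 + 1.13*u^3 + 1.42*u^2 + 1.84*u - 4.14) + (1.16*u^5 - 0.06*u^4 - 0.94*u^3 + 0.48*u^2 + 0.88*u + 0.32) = 2.29*u^5 + 3.57*u^4 + 0.19*u^3 + 1.9*u^2 + 2.72*u - 3.82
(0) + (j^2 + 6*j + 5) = j^2 + 6*j + 5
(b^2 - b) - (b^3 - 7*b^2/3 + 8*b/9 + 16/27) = -b^3 + 10*b^2/3 - 17*b/9 - 16/27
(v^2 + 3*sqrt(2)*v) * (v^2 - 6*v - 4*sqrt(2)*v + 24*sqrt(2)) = v^4 - 6*v^3 - sqrt(2)*v^3 - 24*v^2 + 6*sqrt(2)*v^2 + 144*v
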